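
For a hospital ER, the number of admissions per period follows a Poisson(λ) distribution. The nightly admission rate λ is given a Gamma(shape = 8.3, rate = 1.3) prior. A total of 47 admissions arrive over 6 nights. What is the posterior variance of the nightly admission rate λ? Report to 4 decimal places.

With a Gamma(shape α, rate β) prior, the Poisson likelihood is conjugate: the posterior is Gamma(α + ΣXᵢ, β + n).
Posterior: Gamma(α+S, β+n) = Gamma(8.3+47, 1.3+6) = Gamma(55.3, 7.3).
Var = α/β² = 55.3/7.3² = 1.0377.

1.0377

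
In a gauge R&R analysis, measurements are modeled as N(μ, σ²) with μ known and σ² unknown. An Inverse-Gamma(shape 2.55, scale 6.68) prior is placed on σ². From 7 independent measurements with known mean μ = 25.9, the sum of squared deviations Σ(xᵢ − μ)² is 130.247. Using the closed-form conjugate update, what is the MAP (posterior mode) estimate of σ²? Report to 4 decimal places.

10.1849

With known mean μ and an Inverse-Gamma(α, β) prior on σ², the Normal likelihood is conjugate: posterior is Inv-Gamma(α + n/2, β + Σ(xᵢ−μ)²/2).
Posterior: Inv-Gamma(2.55 + 7/2, 6.68 + 130.247/2) = Inv-Gamma(6.05, 71.8035).
Mode = β/(α+1) = 71.8035/7.05 = 10.1849.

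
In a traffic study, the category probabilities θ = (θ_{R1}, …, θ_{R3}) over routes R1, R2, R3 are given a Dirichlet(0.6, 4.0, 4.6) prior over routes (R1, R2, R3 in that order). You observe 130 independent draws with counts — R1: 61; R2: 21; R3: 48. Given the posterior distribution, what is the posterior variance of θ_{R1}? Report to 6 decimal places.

The Dirichlet prior is conjugate to the Multinomial likelihood: each posterior αⱼ = prior αⱼ + observed count nⱼ.
Posterior concentration: (61.6, 25.0, 52.6), total = 139.2.
Var[θ_j] = α_j(Σα−α_j)/((Σα)²(Σα+1)) = 61.6·77.6/(139.2²·140.2) = 0.001760.

0.001760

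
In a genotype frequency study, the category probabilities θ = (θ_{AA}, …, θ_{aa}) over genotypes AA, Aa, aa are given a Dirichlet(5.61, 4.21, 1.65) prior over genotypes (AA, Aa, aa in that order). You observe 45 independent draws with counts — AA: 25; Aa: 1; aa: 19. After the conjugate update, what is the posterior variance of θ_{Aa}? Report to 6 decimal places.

The Dirichlet prior is conjugate to the Multinomial likelihood: each posterior αⱼ = prior αⱼ + observed count nⱼ.
Posterior concentration: (30.61, 5.21, 20.65), total = 56.47.
Var[θ_j] = α_j(Σα−α_j)/((Σα)²(Σα+1)) = 5.21·51.26/(56.47²·57.47) = 0.001457.

0.001457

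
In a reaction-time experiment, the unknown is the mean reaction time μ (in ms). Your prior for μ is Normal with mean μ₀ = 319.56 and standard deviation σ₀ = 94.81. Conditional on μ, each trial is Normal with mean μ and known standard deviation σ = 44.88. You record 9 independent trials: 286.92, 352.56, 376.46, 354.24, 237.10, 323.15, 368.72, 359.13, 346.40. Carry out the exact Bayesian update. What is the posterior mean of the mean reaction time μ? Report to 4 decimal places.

333.5061

For Normal data with known variance σ², a Normal(μ₀, σ₀²) prior on μ is conjugate. Posterior precision = 1/σ₀² + n/σ²; posterior mean is the precision-weighted average of μ₀ and x̄.
Σxᵢ = 286.92 + 352.56 + 376.46 + 354.24 + 237.10 + 323.15 + 368.72 + 359.13 + 346.40 = 3004.68, so n·x̄ = 3004.68.
σ₀² = 94.81² = 8988.9361, σ² = 44.88² = 2014.2144; σ² + n·σ₀² = 2014.2144 + 9·8988.9361 = 82914.6393.
Posterior mean = (μ₀/σ₀² + n·x̄/σ²)/(1/σ₀² + n/σ²) = (σ²·μ₀ + σ₀²·n·x̄)/(σ² + n·σ₀²) = (2014.2144·319.56 + 8988.9361·3004.68)/82914.6393 = 27652538.874612/82914.6393 = 333.5061.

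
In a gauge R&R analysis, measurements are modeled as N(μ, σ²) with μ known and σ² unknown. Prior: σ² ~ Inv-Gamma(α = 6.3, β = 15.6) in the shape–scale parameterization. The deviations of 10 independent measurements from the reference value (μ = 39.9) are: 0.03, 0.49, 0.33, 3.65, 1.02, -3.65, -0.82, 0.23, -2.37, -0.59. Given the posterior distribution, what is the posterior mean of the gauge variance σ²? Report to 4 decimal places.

With known mean μ and an Inverse-Gamma(α, β) prior on σ², the Normal likelihood is conjugate: posterior is Inv-Gamma(α + n/2, β + Σ(xᵢ−μ)²/2).
Σ(xᵢ−μ)² = (0.03)² + (0.49)² + (0.33)² + (3.65)² + (1.02)² + (-3.65)² + (-0.82)² + (0.23)² + (-2.37)² + (-0.59)² = 34.7256.
Posterior: Inv-Gamma(6.3 + 10/2, 15.6 + 34.7256/2) = Inv-Gamma(11.30, 32.96280).
E[σ²|data] = β/(α−1) = 32.96280/10.30 = 3.2003.

3.2003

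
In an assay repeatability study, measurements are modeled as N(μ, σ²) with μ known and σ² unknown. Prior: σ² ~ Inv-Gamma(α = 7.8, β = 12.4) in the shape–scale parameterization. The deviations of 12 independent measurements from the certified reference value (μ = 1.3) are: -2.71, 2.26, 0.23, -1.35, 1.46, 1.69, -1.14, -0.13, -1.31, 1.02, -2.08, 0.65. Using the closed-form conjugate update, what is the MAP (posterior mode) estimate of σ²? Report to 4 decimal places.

With known mean μ and an Inverse-Gamma(α, β) prior on σ², the Normal likelihood is conjugate: posterior is Inv-Gamma(α + n/2, β + Σ(xᵢ−μ)²/2).
Σ(xᵢ−μ)² = (-2.71)² + (2.26)² + (0.23)² + (-1.35)² + (1.46)² + (1.69)² + (-1.14)² + (-0.13)² + (-1.31)² + (1.02)² + (-2.08)² + (0.65)² = 28.1367.
Posterior: Inv-Gamma(7.8 + 12/2, 12.4 + 28.1367/2) = Inv-Gamma(13.80, 26.46835).
Mode = β/(α+1) = 26.46835/14.80 = 1.7884.

1.7884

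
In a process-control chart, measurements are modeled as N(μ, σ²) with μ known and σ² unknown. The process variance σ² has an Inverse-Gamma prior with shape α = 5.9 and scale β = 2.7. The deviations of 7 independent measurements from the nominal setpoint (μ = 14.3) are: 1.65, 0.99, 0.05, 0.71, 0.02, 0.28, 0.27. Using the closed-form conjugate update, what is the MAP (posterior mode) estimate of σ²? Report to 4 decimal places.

With known mean μ and an Inverse-Gamma(α, β) prior on σ², the Normal likelihood is conjugate: posterior is Inv-Gamma(α + n/2, β + Σ(xᵢ−μ)²/2).
Σ(xᵢ−μ)² = (1.65)² + (0.99)² + (0.05)² + (0.71)² + (0.02)² + (0.28)² + (0.27)² = 4.3609.
Posterior: Inv-Gamma(5.9 + 7/2, 2.7 + 4.3609/2) = Inv-Gamma(9.40, 4.88045).
Mode = β/(α+1) = 4.88045/10.40 = 0.4693.

0.4693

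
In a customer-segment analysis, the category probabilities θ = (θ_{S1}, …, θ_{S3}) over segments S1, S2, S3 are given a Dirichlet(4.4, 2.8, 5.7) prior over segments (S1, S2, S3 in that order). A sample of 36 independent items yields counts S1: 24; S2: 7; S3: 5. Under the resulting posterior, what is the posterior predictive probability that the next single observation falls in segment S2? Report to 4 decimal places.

The Dirichlet prior is conjugate to the Multinomial likelihood: each posterior αⱼ = prior αⱼ + observed count nⱼ.
Posterior concentration: (28.4, 9.8, 10.7), total = 48.9.
P(next = S2 | data) = α_{S2}/Σα = 0.2004.

0.2004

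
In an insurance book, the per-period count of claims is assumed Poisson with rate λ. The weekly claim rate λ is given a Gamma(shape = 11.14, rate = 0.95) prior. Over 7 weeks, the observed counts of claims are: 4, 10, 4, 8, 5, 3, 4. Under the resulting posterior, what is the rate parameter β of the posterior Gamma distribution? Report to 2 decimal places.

With a Gamma(shape α, rate β) prior, the Poisson likelihood is conjugate: the posterior is Gamma(α + ΣXᵢ, β + n).
Sum of counts S = 38 over n = 7 weeks.
Posterior: Gamma(α+S, β+n) = Gamma(11.14+38, 0.95+7) = Gamma(49.14, 7.95).
Posterior β = 7.95.

7.95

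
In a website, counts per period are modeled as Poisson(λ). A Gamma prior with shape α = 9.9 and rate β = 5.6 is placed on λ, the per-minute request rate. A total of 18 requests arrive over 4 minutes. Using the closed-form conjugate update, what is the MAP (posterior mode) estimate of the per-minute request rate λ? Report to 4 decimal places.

With a Gamma(shape α, rate β) prior, the Poisson likelihood is conjugate: the posterior is Gamma(α + ΣXᵢ, β + n).
Posterior: Gamma(α+S, β+n) = Gamma(9.9+18, 5.6+4) = Gamma(27.9, 9.6).
Mode of Gamma(α,β) for α≥1 is (α−1)/β = 26.9/9.6 = 2.8021.

2.8021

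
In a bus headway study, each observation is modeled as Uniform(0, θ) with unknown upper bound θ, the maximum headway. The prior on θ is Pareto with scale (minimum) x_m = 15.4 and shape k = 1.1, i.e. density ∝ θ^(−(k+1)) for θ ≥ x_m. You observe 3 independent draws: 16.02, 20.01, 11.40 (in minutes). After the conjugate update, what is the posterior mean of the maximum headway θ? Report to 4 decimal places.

26.4648

A Pareto(scale x_m, shape k) prior on the upper bound θ of Uniform(0, θ) is conjugate: posterior is Pareto(max(x_m, max xᵢ), k + n).
Sample maximum = 20.01; prior scale x_m = 15.4 → posterior scale = max = 20.01.
Posterior shape = 1.1 + 3 = 4.1.
E[θ|data] = k·x_m/(k−1) = 4.1·20.01/3.1 = 26.4648.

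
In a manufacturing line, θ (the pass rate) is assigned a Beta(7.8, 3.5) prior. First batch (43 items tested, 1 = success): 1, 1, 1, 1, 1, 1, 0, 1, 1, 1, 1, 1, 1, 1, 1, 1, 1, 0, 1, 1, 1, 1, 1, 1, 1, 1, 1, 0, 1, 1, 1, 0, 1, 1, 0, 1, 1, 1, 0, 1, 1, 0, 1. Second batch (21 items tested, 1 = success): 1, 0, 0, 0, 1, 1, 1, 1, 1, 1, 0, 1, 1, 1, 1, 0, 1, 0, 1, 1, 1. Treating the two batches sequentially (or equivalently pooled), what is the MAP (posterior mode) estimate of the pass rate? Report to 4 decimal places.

0.7885

The Beta prior is conjugate to a Binomial/Bernoulli likelihood; the update adds successes to α and failures to β.
After batch 1: Beta(7.8+36, 3.5+7) = Beta(43.8, 10.5).
After batch 2: Beta(43.8+15, 10.5+6) = Beta(58.8, 16.5).
Mode of Beta(a,b) for a,b>1 is (a−1)/(a+b−2) = 57.8/73.3 = 0.7885.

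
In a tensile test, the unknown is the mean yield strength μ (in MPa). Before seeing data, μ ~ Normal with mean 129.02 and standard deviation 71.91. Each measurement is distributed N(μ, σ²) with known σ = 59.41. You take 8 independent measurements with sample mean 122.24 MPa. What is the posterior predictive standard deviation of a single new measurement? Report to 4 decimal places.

62.7380

For Normal data with known variance σ², a Normal(μ₀, σ₀²) prior on μ is conjugate. Posterior precision = 1/σ₀² + n/σ²; posterior mean is the precision-weighted average of μ₀ and x̄.
σ₀² = 71.91² = 5171.0481, σ² = 59.41² = 3529.5481; σ² + n·σ₀² = 3529.5481 + 8·5171.0481 = 44897.9329.
Posterior precision = 1/σ₀² + n/σ² = 1/5171.0481 + 8/3529.5481 = (σ² + n·σ₀²)/(σ₀²σ²) = 44897.9329/(5171.0481·3529.5481); posterior variance σₙ² = σ₀²σ²/(σ² + n·σ₀²) = 5171.0481·3529.5481/44897.9329 = 406.510096.
Predictive variance for one new observation = σₙ² + σ² = 5171.0481·3529.5481/44897.9329 + 3529.5481 = σ²·(σ₀² + 44897.9329)/44897.9329 = 3529.5481·50068.981/44897.9329 = 3936.058196; SD = √(3529.5481·50068.981/44897.9329) = 62.7380.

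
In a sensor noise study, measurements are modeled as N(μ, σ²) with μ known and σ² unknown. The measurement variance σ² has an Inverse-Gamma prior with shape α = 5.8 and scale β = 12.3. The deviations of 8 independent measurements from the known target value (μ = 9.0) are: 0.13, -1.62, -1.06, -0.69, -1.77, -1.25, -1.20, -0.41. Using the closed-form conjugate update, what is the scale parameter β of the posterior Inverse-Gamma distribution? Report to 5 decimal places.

With known mean μ and an Inverse-Gamma(α, β) prior on σ², the Normal likelihood is conjugate: posterior is Inv-Gamma(α + n/2, β + Σ(xᵢ−μ)²/2).
Σ(xᵢ−μ)² = (0.13)² + (-1.62)² + (-1.06)² + (-0.69)² + (-1.77)² + (-1.25)² + (-1.20)² + (-0.41)² = 10.5445.
Posterior: Inv-Gamma(5.8 + 8/2, 12.3 + 10.5445/2) = Inv-Gamma(9.80, 17.57225).
Posterior β = 17.57225.

17.57225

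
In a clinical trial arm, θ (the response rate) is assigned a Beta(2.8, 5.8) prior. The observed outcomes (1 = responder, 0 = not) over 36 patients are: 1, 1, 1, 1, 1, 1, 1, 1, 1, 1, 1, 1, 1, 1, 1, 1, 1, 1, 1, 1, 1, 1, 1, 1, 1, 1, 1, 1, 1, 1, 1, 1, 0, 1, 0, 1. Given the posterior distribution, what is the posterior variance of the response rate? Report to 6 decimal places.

0.003165

The Beta prior is conjugate to a Binomial/Bernoulli likelihood; the update adds successes to α and failures to β.
Posterior: Beta(α+k, β+n−k) = Beta(2.8+34, 5.8+2) = Beta(36.8, 7.8).
Var = αβ/((α+β)²(α+β+1)) = 36.8·7.8/(44.6²·45.6) = 0.003165.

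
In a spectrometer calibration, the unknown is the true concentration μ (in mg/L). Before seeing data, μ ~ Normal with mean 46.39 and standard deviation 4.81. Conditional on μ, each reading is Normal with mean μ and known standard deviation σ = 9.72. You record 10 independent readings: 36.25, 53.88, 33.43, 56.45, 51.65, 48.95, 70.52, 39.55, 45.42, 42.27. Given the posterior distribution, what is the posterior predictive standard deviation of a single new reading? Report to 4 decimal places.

For Normal data with known variance σ², a Normal(μ₀, σ₀²) prior on μ is conjugate. Posterior precision = 1/σ₀² + n/σ²; posterior mean is the precision-weighted average of μ₀ and x̄.
σ₀² = 4.81² = 23.1361, σ² = 9.72² = 94.4784; σ² + n·σ₀² = 94.4784 + 10·23.1361 = 325.8394.
Posterior precision = 1/σ₀² + n/σ² = 1/23.1361 + 10/94.4784 = (σ² + n·σ₀²)/(σ₀²σ²) = 325.8394/(23.1361·94.4784); posterior variance σₙ² = σ₀²σ²/(σ² + n·σ₀²) = 23.1361·94.4784/325.8394 = 6.708402.
Predictive variance for one new observation = σₙ² + σ² = 23.1361·94.4784/325.8394 + 94.4784 = σ²·(σ₀² + 325.8394)/325.8394 = 94.4784·348.9755/325.8394 = 101.186802; SD = √(94.4784·348.9755/325.8394) = 10.0592.

10.0592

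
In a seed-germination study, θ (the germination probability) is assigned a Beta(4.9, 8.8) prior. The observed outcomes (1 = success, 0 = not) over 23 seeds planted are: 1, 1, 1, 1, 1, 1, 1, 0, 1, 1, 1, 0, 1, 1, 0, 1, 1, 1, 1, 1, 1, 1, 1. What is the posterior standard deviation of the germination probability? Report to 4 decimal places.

0.0761

The Beta prior is conjugate to a Binomial/Bernoulli likelihood; the update adds successes to α and failures to β.
Posterior: Beta(α+k, β+n−k) = Beta(4.9+20, 8.8+3) = Beta(24.9, 11.8).
Var = αβ/((α+β)²(α+β+1)) = 24.9·11.8/(36.7²·37.7) = 0.00578639; SD = √0.00578639 = 0.0761.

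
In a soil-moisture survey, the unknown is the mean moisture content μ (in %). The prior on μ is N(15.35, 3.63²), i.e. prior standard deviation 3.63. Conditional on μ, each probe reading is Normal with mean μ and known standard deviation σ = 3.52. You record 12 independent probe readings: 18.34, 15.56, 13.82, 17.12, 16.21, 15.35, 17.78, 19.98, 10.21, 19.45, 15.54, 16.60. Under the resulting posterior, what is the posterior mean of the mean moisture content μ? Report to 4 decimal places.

For Normal data with known variance σ², a Normal(μ₀, σ₀²) prior on μ is conjugate. Posterior precision = 1/σ₀² + n/σ²; posterior mean is the precision-weighted average of μ₀ and x̄.
Σxᵢ = 18.34 + 15.56 + 13.82 + 17.12 + 16.21 + 15.35 + 17.78 + 19.98 + 10.21 + 19.45 + 15.54 + 16.60 = 195.96, so n·x̄ = 195.96.
σ₀² = 3.63² = 13.1769, σ² = 3.52² = 12.3904; σ² + n·σ₀² = 12.3904 + 12·13.1769 = 170.5132.
Posterior mean = (μ₀/σ₀² + n·x̄/σ²)/(1/σ₀² + n/σ²) = (σ²·μ₀ + σ₀²·n·x̄)/(σ² + n·σ₀²) = (12.3904·15.35 + 13.1769·195.96)/170.5132 = 2772.337964/170.5132 = 16.2588.

16.2588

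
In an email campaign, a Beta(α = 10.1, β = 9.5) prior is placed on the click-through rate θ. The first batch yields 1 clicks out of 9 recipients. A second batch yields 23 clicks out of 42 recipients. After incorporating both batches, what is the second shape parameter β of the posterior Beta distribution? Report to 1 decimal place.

36.5

The Beta prior is conjugate to a Binomial/Bernoulli likelihood; the update adds successes to α and failures to β.
After batch 1: Beta(10.1+1, 9.5+8) = Beta(11.1, 17.5).
After batch 2: Beta(11.1+23, 17.5+19) = Beta(34.1, 36.5).
Posterior β = 36.5.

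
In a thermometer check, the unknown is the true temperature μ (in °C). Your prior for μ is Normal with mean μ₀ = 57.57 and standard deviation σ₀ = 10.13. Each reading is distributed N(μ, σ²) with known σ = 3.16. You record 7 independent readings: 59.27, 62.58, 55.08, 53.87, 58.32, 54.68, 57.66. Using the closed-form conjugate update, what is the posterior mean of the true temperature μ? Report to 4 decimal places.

57.3544

For Normal data with known variance σ², a Normal(μ₀, σ₀²) prior on μ is conjugate. Posterior precision = 1/σ₀² + n/σ²; posterior mean is the precision-weighted average of μ₀ and x̄.
Σxᵢ = 59.27 + 62.58 + 55.08 + 53.87 + 58.32 + 54.68 + 57.66 = 401.46, so n·x̄ = 401.46.
σ₀² = 10.13² = 102.6169, σ² = 3.16² = 9.9856; σ² + n·σ₀² = 9.9856 + 7·102.6169 = 728.3039.
Posterior mean = (μ₀/σ₀² + n·x̄/σ²)/(1/σ₀² + n/σ²) = (σ²·μ₀ + σ₀²·n·x̄)/(σ² + n·σ₀²) = (9.9856·57.57 + 102.6169·401.46)/728.3039 = 41771.451666/728.3039 = 57.3544.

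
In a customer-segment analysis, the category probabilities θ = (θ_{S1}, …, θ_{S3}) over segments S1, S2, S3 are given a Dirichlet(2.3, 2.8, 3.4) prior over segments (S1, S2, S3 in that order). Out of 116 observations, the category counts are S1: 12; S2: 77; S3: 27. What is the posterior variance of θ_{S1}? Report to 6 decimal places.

0.000810

The Dirichlet prior is conjugate to the Multinomial likelihood: each posterior αⱼ = prior αⱼ + observed count nⱼ.
Posterior concentration: (14.3, 79.8, 30.4), total = 124.5.
Var[θ_j] = α_j(Σα−α_j)/((Σα)²(Σα+1)) = 14.3·110.2/(124.5²·125.5) = 0.000810.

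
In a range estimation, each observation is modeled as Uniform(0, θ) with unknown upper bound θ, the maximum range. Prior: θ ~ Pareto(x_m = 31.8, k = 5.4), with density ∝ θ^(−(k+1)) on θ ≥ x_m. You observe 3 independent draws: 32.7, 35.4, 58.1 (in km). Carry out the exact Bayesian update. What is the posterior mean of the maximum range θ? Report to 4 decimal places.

A Pareto(scale x_m, shape k) prior on the upper bound θ of Uniform(0, θ) is conjugate: posterior is Pareto(max(x_m, max xᵢ), k + n).
Sample maximum = 58.1; prior scale x_m = 31.8 → posterior scale = max = 58.1.
Posterior shape = 5.4 + 3 = 8.4.
E[θ|data] = k·x_m/(k−1) = 8.4·58.1/7.4 = 65.9514.

65.9514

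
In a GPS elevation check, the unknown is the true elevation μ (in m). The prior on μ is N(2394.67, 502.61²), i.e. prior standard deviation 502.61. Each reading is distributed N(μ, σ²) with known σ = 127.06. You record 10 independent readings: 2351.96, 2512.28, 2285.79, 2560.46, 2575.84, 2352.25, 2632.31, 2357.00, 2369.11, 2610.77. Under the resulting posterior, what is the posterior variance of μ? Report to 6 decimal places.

For Normal data with known variance σ², a Normal(μ₀, σ₀²) prior on μ is conjugate. Posterior precision = 1/σ₀² + n/σ²; posterior mean is the precision-weighted average of μ₀ and x̄.
σ₀² = 502.61² = 252616.8121, σ² = 127.06² = 16144.2436; σ² + n·σ₀² = 16144.2436 + 10·252616.8121 = 2542312.3646.
Posterior precision = 1/σ₀² + n/σ² = 1/252616.8121 + 10/16144.2436 = (σ² + n·σ₀²)/(σ₀²σ²) = 2542312.3646/(252616.8121·16144.2436); posterior variance σₙ² = σ₀²σ²/(σ² + n·σ₀²) = 252616.8121·16144.2436/2542312.3646 = 1604.172410.

1604.172410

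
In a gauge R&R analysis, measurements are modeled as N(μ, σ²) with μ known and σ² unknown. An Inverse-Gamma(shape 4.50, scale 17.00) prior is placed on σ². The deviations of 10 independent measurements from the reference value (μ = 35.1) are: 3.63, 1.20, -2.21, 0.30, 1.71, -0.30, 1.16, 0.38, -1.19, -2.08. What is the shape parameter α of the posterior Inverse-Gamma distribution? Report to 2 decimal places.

With known mean μ and an Inverse-Gamma(α, β) prior on σ², the Normal likelihood is conjugate: posterior is Inv-Gamma(α + n/2, β + Σ(xᵢ−μ)²/2).
Σ(xᵢ−μ)² = (3.63)² + (1.20)² + (-2.21)² + (0.30)² + (1.71)² + (-0.30)² + (1.16)² + (0.38)² + (-1.19)² + (-2.08)² = 29.8376.
Posterior: Inv-Gamma(4.50 + 10/2, 17.00 + 29.8376/2) = Inv-Gamma(9.50, 31.91880).
Posterior α = 9.50.

9.50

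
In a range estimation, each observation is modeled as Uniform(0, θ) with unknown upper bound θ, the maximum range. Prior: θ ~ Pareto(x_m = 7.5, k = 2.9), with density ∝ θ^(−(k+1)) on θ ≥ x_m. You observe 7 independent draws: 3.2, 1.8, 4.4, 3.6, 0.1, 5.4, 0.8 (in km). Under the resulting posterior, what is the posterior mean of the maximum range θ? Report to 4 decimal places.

8.3427

A Pareto(scale x_m, shape k) prior on the upper bound θ of Uniform(0, θ) is conjugate: posterior is Pareto(max(x_m, max xᵢ), k + n).
Sample maximum = 5.4; prior scale x_m = 7.5 → posterior scale = max = 7.5.
Posterior shape = 2.9 + 7 = 9.9.
E[θ|data] = k·x_m/(k−1) = 9.9·7.5/8.9 = 8.3427.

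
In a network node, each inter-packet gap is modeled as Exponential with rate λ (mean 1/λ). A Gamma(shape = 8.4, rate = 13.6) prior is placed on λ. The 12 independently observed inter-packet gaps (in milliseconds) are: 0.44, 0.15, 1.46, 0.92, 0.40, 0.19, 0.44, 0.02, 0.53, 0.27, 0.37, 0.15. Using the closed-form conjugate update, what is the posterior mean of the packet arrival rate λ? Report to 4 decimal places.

1.0771

With a Gamma(shape α, rate β) prior on the exponential rate λ, the posterior after n observations with total T = Σxᵢ is Gamma(α+n, β+T).
Sum of observations T = 5.34 milliseconds; n = 12.
Posterior: Gamma(8.4+12, 13.6+5.34) = Gamma(20.4, 18.94).
Posterior mean of λ = α/β = 20.4/18.94 = 1.0771.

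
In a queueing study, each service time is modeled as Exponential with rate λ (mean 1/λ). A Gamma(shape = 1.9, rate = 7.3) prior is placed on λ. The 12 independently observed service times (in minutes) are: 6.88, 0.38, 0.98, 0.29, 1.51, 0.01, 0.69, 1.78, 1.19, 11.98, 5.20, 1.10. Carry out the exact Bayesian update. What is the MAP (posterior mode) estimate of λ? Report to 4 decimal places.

With a Gamma(shape α, rate β) prior on the exponential rate λ, the posterior after n observations with total T = Σxᵢ is Gamma(α+n, β+T).
Sum of observations T = 31.99 minutes; n = 12.
Posterior: Gamma(1.9+12, 7.3+31.99) = Gamma(13.9, 39.29).
Mode = (α−1)/β = 0.3283.

0.3283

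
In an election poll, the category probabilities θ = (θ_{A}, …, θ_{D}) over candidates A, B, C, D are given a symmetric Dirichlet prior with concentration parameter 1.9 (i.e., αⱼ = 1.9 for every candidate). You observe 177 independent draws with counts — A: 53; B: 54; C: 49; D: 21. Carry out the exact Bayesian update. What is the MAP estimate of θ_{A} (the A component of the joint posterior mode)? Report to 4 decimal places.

The Dirichlet prior is conjugate to the Multinomial likelihood: each posterior αⱼ = prior αⱼ + observed count nⱼ.
Posterior concentration: (54.9, 55.9, 50.9, 22.9), total = 184.6.
Joint mode component: (α_{A}−1)/(Σα−K) = 53.9/180.6 = 0.2984.

0.2984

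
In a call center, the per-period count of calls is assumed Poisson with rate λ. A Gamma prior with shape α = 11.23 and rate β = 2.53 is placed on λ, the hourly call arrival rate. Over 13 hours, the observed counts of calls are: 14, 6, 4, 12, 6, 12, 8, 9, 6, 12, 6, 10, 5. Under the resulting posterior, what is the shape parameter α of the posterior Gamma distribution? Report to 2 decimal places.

With a Gamma(shape α, rate β) prior, the Poisson likelihood is conjugate: the posterior is Gamma(α + ΣXᵢ, β + n).
Sum of counts S = 110 over n = 13 hours.
Posterior: Gamma(α+S, β+n) = Gamma(11.23+110, 2.53+13) = Gamma(121.23, 15.53).
Posterior α = 121.23.

121.23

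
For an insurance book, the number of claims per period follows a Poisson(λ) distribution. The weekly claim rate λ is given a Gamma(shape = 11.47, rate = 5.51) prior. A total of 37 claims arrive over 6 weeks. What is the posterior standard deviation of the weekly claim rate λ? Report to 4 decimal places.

With a Gamma(shape α, rate β) prior, the Poisson likelihood is conjugate: the posterior is Gamma(α + ΣXᵢ, β + n).
Posterior: Gamma(α+S, β+n) = Gamma(11.47+37, 5.51+6) = Gamma(48.47, 11.51).
SD = √α/β = √48.47/11.51 = 0.6049.

0.6049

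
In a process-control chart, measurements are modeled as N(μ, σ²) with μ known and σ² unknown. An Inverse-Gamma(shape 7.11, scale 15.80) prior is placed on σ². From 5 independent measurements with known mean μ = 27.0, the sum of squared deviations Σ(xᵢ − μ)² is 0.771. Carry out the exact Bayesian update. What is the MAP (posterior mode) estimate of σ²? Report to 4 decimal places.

With known mean μ and an Inverse-Gamma(α, β) prior on σ², the Normal likelihood is conjugate: posterior is Inv-Gamma(α + n/2, β + Σ(xᵢ−μ)²/2).
Posterior: Inv-Gamma(7.11 + 5/2, 15.80 + 0.771/2) = Inv-Gamma(9.61, 16.1855).
Mode = β/(α+1) = 16.1855/10.61 = 1.5255.

1.5255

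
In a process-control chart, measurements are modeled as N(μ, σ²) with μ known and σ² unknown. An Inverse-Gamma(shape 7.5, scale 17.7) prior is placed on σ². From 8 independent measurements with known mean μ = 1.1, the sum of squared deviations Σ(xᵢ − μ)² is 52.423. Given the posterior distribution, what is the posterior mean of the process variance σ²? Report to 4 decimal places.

4.1820

With known mean μ and an Inverse-Gamma(α, β) prior on σ², the Normal likelihood is conjugate: posterior is Inv-Gamma(α + n/2, β + Σ(xᵢ−μ)²/2).
Posterior: Inv-Gamma(7.5 + 8/2, 17.7 + 52.423/2) = Inv-Gamma(11.50, 43.9115).
E[σ²|data] = β/(α−1) = 43.9115/10.50 = 4.1820.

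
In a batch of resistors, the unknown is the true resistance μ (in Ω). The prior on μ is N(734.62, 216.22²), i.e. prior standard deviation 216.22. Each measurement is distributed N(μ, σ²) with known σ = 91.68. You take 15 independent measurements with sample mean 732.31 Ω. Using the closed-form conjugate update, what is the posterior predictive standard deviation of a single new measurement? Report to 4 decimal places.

For Normal data with known variance σ², a Normal(μ₀, σ₀²) prior on μ is conjugate. Posterior precision = 1/σ₀² + n/σ²; posterior mean is the precision-weighted average of μ₀ and x̄.
σ₀² = 216.22² = 46751.0884, σ² = 91.68² = 8405.2224; σ² + n·σ₀² = 8405.2224 + 15·46751.0884 = 709671.5484.
Posterior precision = 1/σ₀² + n/σ² = 1/46751.0884 + 15/8405.2224 = (σ² + n·σ₀²)/(σ₀²σ²) = 709671.5484/(46751.0884·8405.2224); posterior variance σₙ² = σ₀²σ²/(σ² + n·σ₀²) = 46751.0884·8405.2224/709671.5484 = 553.711497.
Predictive variance for one new observation = σₙ² + σ² = 46751.0884·8405.2224/709671.5484 + 8405.2224 = σ²·(σ₀² + 709671.5484)/709671.5484 = 8405.2224·756422.6368/709671.5484 = 8958.933897; SD = √(8405.2224·756422.6368/709671.5484) = 94.6516.

94.6516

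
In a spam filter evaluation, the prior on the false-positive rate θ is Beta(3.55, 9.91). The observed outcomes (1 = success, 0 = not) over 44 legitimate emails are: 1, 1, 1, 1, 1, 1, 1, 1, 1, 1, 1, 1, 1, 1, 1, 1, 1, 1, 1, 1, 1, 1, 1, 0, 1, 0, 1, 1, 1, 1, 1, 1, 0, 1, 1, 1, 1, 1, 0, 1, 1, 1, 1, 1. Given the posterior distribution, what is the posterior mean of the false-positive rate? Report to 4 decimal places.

0.7579

The Beta prior is conjugate to a Binomial/Bernoulli likelihood; the update adds successes to α and failures to β.
Posterior: Beta(α+k, β+n−k) = Beta(3.55+40, 9.91+4) = Beta(43.55, 13.91).
Posterior mean = α/(α+β) = 43.55/57.46 = 0.7579.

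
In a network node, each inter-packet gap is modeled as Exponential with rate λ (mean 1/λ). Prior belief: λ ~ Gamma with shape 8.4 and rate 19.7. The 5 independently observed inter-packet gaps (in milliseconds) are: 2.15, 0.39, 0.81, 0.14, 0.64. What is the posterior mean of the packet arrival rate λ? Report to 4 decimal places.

With a Gamma(shape α, rate β) prior on the exponential rate λ, the posterior after n observations with total T = Σxᵢ is Gamma(α+n, β+T).
Sum of observations T = 4.13 milliseconds; n = 5.
Posterior: Gamma(8.4+5, 19.7+4.13) = Gamma(13.4, 23.83).
Posterior mean of λ = α/β = 13.4/23.83 = 0.5623.

0.5623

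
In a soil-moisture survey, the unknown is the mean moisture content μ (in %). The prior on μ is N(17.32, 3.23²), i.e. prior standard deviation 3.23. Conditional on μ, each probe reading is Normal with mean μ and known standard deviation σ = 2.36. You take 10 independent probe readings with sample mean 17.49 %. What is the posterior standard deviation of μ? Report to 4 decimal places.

For Normal data with known variance σ², a Normal(μ₀, σ₀²) prior on μ is conjugate. Posterior precision = 1/σ₀² + n/σ²; posterior mean is the precision-weighted average of μ₀ and x̄.
σ₀² = 3.23² = 10.4329, σ² = 2.36² = 5.5696; σ² + n·σ₀² = 5.5696 + 10·10.4329 = 109.8986.
Posterior precision = 1/σ₀² + n/σ² = 1/10.4329 + 10/5.5696 = (σ² + n·σ₀²)/(σ₀²σ²) = 109.8986/(10.4329·5.5696); posterior variance σₙ² = σ₀²σ²/(σ² + n·σ₀²) = 10.4329·5.5696/109.8986 = 0.528734.
Posterior SD = √σₙ² = √(10.4329·5.5696/109.8986) = 0.7271.

0.7271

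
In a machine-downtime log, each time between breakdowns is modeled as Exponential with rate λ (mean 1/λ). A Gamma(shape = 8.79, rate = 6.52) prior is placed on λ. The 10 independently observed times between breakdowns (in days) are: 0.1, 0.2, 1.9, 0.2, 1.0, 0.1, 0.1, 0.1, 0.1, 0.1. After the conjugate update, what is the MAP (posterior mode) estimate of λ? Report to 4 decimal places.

With a Gamma(shape α, rate β) prior on the exponential rate λ, the posterior after n observations with total T = Σxᵢ is Gamma(α+n, β+T).
Sum of observations T = 3.9 days; n = 10.
Posterior: Gamma(8.79+10, 6.52+3.9) = Gamma(18.79, 10.42).
Mode = (α−1)/β = 1.7073.

1.7073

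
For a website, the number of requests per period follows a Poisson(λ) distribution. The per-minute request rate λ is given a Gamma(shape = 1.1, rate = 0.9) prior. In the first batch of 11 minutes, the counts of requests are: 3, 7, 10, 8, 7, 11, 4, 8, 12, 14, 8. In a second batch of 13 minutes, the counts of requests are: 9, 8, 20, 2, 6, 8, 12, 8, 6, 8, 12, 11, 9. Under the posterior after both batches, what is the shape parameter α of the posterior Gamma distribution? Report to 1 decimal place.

With a Gamma(shape α, rate β) prior, the Poisson likelihood is conjugate: the posterior is Gamma(α + ΣXᵢ, β + n).
Batch 1: sum of counts S = 92 over n = 11 minutes.
After batch 1: Gamma(α+S, β+n) = Gamma(1.1+92, 0.9+11) = Gamma(93.1, 11.9).
Batch 2: sum of counts S = 119 over n = 13 minutes.
After batch 2: Gamma(α+S, β+n) = Gamma(93.1+119, 11.9+13) = Gamma(212.1, 24.9).
Posterior α = 212.1.

212.1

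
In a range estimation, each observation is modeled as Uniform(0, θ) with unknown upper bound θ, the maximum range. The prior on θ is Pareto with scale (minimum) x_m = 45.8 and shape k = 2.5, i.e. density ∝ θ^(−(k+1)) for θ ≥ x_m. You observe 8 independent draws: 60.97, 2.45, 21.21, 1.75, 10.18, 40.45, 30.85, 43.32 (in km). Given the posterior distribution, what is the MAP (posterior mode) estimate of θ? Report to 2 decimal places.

60.97

A Pareto(scale x_m, shape k) prior on the upper bound θ of Uniform(0, θ) is conjugate: posterior is Pareto(max(x_m, max xᵢ), k + n).
Sample maximum = 60.97; prior scale x_m = 45.8 → posterior scale = max = 60.97.
Posterior shape = 2.5 + 8 = 10.5.
The Pareto density is decreasing on [x_m, ∞), so the mode is x_m = 60.97.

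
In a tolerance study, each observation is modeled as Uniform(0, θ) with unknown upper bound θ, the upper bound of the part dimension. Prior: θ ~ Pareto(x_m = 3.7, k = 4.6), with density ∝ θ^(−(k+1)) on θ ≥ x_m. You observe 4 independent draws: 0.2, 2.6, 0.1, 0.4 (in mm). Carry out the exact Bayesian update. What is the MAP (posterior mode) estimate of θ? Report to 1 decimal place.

A Pareto(scale x_m, shape k) prior on the upper bound θ of Uniform(0, θ) is conjugate: posterior is Pareto(max(x_m, max xᵢ), k + n).
Sample maximum = 2.6; prior scale x_m = 3.7 → posterior scale = max = 3.7.
Posterior shape = 4.6 + 4 = 8.6.
The Pareto density is decreasing on [x_m, ∞), so the mode is x_m = 3.7.

3.7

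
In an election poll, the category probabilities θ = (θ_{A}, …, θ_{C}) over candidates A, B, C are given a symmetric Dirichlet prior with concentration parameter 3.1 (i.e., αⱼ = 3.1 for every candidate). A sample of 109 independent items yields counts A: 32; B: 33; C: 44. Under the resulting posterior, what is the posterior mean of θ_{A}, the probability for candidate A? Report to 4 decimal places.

0.2967

The Dirichlet prior is conjugate to the Multinomial likelihood: each posterior αⱼ = prior αⱼ + observed count nⱼ.
Posterior concentration: (35.1, 36.1, 47.1), total = 118.3.
E[θ_{A}|data] = α_{A}/Σα = 35.1/118.3 = 0.2967.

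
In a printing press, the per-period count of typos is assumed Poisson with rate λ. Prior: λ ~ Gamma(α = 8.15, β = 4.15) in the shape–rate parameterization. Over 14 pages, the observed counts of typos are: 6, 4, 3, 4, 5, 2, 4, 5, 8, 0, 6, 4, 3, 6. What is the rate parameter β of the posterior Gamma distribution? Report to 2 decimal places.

With a Gamma(shape α, rate β) prior, the Poisson likelihood is conjugate: the posterior is Gamma(α + ΣXᵢ, β + n).
Sum of counts S = 60 over n = 14 pages.
Posterior: Gamma(α+S, β+n) = Gamma(8.15+60, 4.15+14) = Gamma(68.15, 18.15).
Posterior β = 18.15.

18.15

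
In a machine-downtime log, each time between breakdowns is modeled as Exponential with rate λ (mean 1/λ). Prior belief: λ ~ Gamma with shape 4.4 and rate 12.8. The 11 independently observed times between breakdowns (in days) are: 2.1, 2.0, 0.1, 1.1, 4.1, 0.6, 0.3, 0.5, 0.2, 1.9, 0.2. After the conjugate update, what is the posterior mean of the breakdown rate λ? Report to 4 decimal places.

0.5946

With a Gamma(shape α, rate β) prior on the exponential rate λ, the posterior after n observations with total T = Σxᵢ is Gamma(α+n, β+T).
Sum of observations T = 13.1 days; n = 11.
Posterior: Gamma(4.4+11, 12.8+13.1) = Gamma(15.4, 25.9).
Posterior mean of λ = α/β = 15.4/25.9 = 0.5946.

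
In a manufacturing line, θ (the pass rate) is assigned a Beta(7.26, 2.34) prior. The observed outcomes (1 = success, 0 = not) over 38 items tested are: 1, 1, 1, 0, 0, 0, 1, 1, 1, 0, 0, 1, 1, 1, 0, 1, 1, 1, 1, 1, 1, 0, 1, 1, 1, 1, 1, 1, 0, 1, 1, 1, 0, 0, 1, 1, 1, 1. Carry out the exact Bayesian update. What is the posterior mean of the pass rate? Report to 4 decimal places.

The Beta prior is conjugate to a Binomial/Bernoulli likelihood; the update adds successes to α and failures to β.
Posterior: Beta(α+k, β+n−k) = Beta(7.26+28, 2.34+10) = Beta(35.26, 12.34).
Posterior mean = α/(α+β) = 35.26/47.60 = 0.7408.

0.7408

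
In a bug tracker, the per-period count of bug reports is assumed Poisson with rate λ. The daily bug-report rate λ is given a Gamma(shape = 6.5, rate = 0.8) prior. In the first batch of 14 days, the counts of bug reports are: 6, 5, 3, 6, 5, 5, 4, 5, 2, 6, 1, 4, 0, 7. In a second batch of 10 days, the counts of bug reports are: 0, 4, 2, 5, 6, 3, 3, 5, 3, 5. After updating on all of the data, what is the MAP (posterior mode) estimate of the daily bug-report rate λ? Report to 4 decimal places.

With a Gamma(shape α, rate β) prior, the Poisson likelihood is conjugate: the posterior is Gamma(α + ΣXᵢ, β + n).
Batch 1: sum of counts S = 59 over n = 14 days.
After batch 1: Gamma(α+S, β+n) = Gamma(6.5+59, 0.8+14) = Gamma(65.5, 14.8).
Batch 2: sum of counts S = 36 over n = 10 days.
After batch 2: Gamma(α+S, β+n) = Gamma(65.5+36, 14.8+10) = Gamma(101.5, 24.8).
Mode of Gamma(α,β) for α≥1 is (α−1)/β = 100.5/24.8 = 4.0524.

4.0524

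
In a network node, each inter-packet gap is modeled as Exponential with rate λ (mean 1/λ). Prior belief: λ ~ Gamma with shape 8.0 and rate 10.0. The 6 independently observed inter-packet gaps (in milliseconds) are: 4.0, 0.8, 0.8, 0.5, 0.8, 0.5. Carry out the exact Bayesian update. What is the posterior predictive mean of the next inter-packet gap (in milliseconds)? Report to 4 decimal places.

1.3385

With a Gamma(shape α, rate β) prior on the exponential rate λ, the posterior after n observations with total T = Σxᵢ is Gamma(α+n, β+T).
Sum of observations T = 7.4 milliseconds; n = 6.
Posterior: Gamma(8.0+6, 10.0+7.4) = Gamma(14.0, 17.4).
The predictive distribution for the next observation is Lomax; its mean is β/(α−1) = 17.4/13.0 = 1.3385.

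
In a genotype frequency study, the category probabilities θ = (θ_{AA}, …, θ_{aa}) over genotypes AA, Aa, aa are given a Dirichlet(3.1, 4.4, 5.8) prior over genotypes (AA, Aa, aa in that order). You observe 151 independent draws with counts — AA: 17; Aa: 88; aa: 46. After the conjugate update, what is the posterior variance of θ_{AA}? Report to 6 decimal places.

0.000650

The Dirichlet prior is conjugate to the Multinomial likelihood: each posterior αⱼ = prior αⱼ + observed count nⱼ.
Posterior concentration: (20.1, 92.4, 51.8), total = 164.3.
Var[θ_j] = α_j(Σα−α_j)/((Σα)²(Σα+1)) = 20.1·144.2/(164.3²·165.3) = 0.000650.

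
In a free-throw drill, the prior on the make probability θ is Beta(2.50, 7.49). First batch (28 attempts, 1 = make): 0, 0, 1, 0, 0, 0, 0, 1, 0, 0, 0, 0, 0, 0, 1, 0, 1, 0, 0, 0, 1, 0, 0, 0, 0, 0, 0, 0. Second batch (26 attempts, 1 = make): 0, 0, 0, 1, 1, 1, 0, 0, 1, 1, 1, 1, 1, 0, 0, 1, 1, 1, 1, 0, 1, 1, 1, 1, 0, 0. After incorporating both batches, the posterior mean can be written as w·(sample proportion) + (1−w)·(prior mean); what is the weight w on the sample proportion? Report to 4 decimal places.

The Beta prior is conjugate to a Binomial/Bernoulli likelihood; the update adds successes to α and failures to β.
Total number of attempts: n = 28 + 26 = 54.
Posterior mean = (α₀+k)/(α₀+β₀+n) = [n/(α₀+β₀+n)]·(k/n) + [(α₀+β₀)/(α₀+β₀+n)]·α₀/(α₀+β₀), so only n and the prior enter the weight.
The weight on the data is w = n/(α₀+β₀+n) = 54/(2.50+7.49+54) = 54/63.99 = 0.8439.

0.8439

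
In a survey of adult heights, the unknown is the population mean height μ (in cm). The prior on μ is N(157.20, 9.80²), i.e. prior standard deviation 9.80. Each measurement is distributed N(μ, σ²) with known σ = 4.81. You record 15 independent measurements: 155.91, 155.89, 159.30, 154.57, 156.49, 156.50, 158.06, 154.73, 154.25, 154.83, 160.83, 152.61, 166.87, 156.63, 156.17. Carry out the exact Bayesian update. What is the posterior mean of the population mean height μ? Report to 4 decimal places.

156.9139

For Normal data with known variance σ², a Normal(μ₀, σ₀²) prior on μ is conjugate. Posterior precision = 1/σ₀² + n/σ²; posterior mean is the precision-weighted average of μ₀ and x̄.
Σxᵢ = 155.91 + 155.89 + 159.30 + 154.57 + 156.49 + 156.50 + 158.06 + 154.73 + 154.25 + 154.83 + 160.83 + 152.61 + 166.87 + 156.63 + 156.17 = 2353.64, so n·x̄ = 2353.64.
σ₀² = 9.80² = 96.04, σ² = 4.81² = 23.1361; σ² + n·σ₀² = 23.1361 + 15·96.04 = 1463.7361.
Posterior mean = (μ₀/σ₀² + n·x̄/σ²)/(1/σ₀² + n/σ²) = (σ²·μ₀ + σ₀²·n·x̄)/(σ² + n·σ₀²) = (23.1361·157.20 + 96.04·2353.64)/1463.7361 = 229680.58052/1463.7361 = 156.9139.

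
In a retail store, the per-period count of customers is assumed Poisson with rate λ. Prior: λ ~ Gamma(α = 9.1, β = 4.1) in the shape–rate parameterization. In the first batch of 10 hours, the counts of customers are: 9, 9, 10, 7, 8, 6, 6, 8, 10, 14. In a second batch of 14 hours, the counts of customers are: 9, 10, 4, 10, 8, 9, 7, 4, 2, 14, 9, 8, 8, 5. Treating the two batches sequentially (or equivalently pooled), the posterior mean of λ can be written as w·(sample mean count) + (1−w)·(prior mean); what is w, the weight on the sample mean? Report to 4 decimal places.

0.8541

With a Gamma(shape α, rate β) prior, the Poisson likelihood is conjugate: the posterior is Gamma(α + ΣXᵢ, β + n).
Total number of hours: n = 10 + 14 = 24.
Posterior mean = (α₀+S)/(β₀+n) = [n/(β₀+n)]·(S/n) + [β₀/(β₀+n)]·(α₀/β₀), so only n and β₀ enter the weight.
Weight on data w = n/(β₀+n) = 24/(4.1+24) = 24/28.1 = 0.8541.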